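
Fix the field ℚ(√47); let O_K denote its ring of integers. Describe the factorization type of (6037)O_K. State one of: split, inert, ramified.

splits completely

47 mod 4 = 3, hence disc K = 4·47 = 188 and O_K = ℤ[√47].
Since gcd(6037, 188) = 1 the prime 6037 does not ramify.
Legendre symbol by Euler's criterion: (47/6037) ≡ 47^3018 ≡ 1 (mod 6037), i.e. (47/6037) = 1.
d is a quadratic residue mod p, hence 6037 splits in O_K.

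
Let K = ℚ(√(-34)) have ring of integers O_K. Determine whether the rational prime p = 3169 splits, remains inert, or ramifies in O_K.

Since -34 ≢ 1 mod 4, the ring of integers is ℤ[√-34] with discriminant 4·(-34) = -136.
3169 ∤ -136, so 3169 is unramified.
(-34/3169) = 3135^1584 mod 3169 = 3168, giving Legendre symbol -1.
d is a non-residue mod p, hence 3169 remains inert in O_K.

remains prime (inert)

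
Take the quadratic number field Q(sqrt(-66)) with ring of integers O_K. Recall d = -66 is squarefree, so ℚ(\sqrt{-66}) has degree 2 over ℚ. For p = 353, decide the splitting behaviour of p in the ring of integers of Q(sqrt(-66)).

Since -66 ≢ 1 mod 4, the ring of integers is ℤ[√-66] with discriminant 4·(-66) = -264.
Since gcd(353, -264) = 1 the prime 353 does not ramify.
Legendre symbol by Euler's criterion: (-66/353) ≡ (-66)^176 ≡ 352 (mod 353), i.e. (-66/353) = -1.
(-66/353) = -1, so 353 is inert.

remains prime (inert)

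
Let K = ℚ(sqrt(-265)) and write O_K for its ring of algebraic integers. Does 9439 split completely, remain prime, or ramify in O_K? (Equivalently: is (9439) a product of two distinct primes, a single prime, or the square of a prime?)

-265 mod 4 = 3, hence disc K = 4·(-265) = -1060 and O_K = ℤ[√-265].
disc(K) = -1060 is not divisible by 9439; 9439 is unramified.
Compute (-265/9439) via Euler: 9174^((9439-1)/2) mod 9439 = 1, so (-265/9439) = 1.
d is a quadratic residue mod p, hence 9439 splits in O_K.

p splits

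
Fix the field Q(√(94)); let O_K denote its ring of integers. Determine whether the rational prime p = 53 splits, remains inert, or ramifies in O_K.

Since 94 ≢ 1 mod 4, the ring of integers is ℤ[√94] with discriminant 4·94 = 376.
disc(K) = 376 is not divisible by 53; 53 is unramified.
(94/53) = 41^26 mod 53 = 52, giving Legendre symbol -1.
d is a non-residue mod p, hence 53 remains inert in O_K.

inert — (53) stays prime in O_K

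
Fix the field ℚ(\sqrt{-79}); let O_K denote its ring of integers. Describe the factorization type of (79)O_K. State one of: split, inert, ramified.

-79 mod 4 = 1, hence disc K = -79 and O_K = ℤ[(1+√-79)/2].
disc(K) = -79 = 79·(-1), so p = 79 is ramified.

ramified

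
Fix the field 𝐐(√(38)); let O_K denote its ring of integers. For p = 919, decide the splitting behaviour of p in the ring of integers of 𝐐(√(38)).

Since 38 ≢ 1 mod 4, the ring of integers is ℤ[√38] with discriminant 4·38 = 152.
disc(K) = 152 is not divisible by 919; 919 is unramified.
(38/919) = 38^459 mod 919 = 918, giving Legendre symbol -1.
d is a non-residue mod p, hence 919 remains inert in O_K.

remains prime (inert)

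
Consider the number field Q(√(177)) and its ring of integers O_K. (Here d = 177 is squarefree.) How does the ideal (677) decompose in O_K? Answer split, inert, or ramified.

Since 177 ≡ 1 mod 4, the ring of integers is ℤ[(1+√177)/2] with discriminant 177.
677 ∤ 177, so 677 is unramified.
(177/677) = 177^338 mod 677 = 676, giving Legendre symbol -1.
d is a non-residue mod p, hence 677 remains inert in O_K.

inert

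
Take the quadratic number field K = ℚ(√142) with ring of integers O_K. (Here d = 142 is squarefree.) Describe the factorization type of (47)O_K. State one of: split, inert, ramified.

Since 142 ≢ 1 mod 4, the ring of integers is ℤ[√142] with discriminant 4·142 = 568.
47 ∤ 568, so 47 is unramified.
Euler's criterion: 142^23 mod 47 = 1. Thus (142|47) = 1.
d is a quadratic residue mod p, hence 47 splits in O_K.

47 splits in O_K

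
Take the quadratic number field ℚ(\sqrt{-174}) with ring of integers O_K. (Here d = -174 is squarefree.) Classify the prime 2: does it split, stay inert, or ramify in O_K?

d = -174 ≡ 2 (mod 4), so O_K = ℤ[√-174] and disc(K) = 4d = -696.
2 divides disc(K) = -696, so 2 ramifies.

p ramifies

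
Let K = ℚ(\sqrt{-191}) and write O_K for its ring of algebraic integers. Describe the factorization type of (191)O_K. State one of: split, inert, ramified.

Since -191 ≡ 1 mod 4, the ring of integers is ℤ[(1+√-191)/2] with discriminant -191.
disc(K) = -191 = 191·(-1), so p = 191 is ramified.

191 is ramified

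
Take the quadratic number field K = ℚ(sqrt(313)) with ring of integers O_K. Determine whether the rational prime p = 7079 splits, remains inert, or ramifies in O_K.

inert — (7079) stays prime in O_K

d = 313 ≡ 1 (mod 4), so O_K = ℤ[(1+√313)/2] and disc(K) = d = 313.
Since gcd(7079, 313) = 1 the prime 7079 does not ramify.
Legendre symbol by Euler's criterion: (313/7079) ≡ 313^3539 ≡ 7078 (mod 7079), i.e. (313/7079) = -1.
Legendre symbol -1 ⇒ 7079 is inert.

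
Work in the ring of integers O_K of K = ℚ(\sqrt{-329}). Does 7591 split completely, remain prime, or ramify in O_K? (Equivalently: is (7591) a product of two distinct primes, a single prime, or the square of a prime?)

7591 splits in O_K

Since -329 ≢ 1 mod 4, the ring of integers is ℤ[√-329] with discriminant 4·(-329) = -1316.
Since gcd(7591, -1316) = 1 the prime 7591 does not ramify.
Compute (-329/7591) via Euler: 7262^((7591-1)/2) mod 7591 = 1, so (-329/7591) = 1.
(-329/7591) = 1, so 7591 splits.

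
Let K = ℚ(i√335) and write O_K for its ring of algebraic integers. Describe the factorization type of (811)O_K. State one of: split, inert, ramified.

inert — (811) stays prime in O_K

-335 mod 4 = 1, hence disc K = -335 and O_K = ℤ[(1+√-335)/2].
Since gcd(811, -335) = 1 the prime 811 does not ramify.
Euler's criterion: (-335)^405 mod 811 = 810. Thus (-335|811) = -1.
Legendre symbol -1 ⇒ 811 is inert.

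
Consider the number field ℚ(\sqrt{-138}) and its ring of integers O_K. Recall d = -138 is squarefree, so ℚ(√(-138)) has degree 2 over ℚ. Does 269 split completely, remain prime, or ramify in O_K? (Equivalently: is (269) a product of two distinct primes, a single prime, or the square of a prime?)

Since -138 ≢ 1 mod 4, the ring of integers is ℤ[√-138] with discriminant 4·(-138) = -552.
269 ∤ -552, so 269 is unramified.
Euler's criterion: (-138)^134 mod 269 = 1. Thus (-138|269) = 1.
Legendre symbol 1 ⇒ 269 is split.

269 splits in O_K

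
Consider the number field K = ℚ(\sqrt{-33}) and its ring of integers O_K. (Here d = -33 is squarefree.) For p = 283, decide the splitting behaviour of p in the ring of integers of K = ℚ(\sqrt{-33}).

Since -33 ≢ 1 mod 4, the ring of integers is ℤ[√-33] with discriminant 4·(-33) = -132.
disc(K) = -132 is not divisible by 283; 283 is unramified.
Euler's criterion: (-33)^141 mod 283 = 1. Thus (-33|283) = 1.
(-33/283) = 1, so 283 splits.

split — (283) = 𝔭₁𝔭₂ with 𝔭₁ ≠ 𝔭₂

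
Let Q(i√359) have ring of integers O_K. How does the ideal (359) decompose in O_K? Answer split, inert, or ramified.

-359 mod 4 = 1, hence disc K = -359 and O_K = ℤ[(1+√-359)/2].
disc(K) = -359 = 359·(-1), so p = 359 is ramified.

p ramifies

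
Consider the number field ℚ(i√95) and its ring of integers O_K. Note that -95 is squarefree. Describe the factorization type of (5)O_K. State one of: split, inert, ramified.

ramified — (5) = 𝔭²

Since -95 ≡ 1 mod 4, the ring of integers is ℤ[(1+√-95)/2] with discriminant -95.
5 divides disc(K) = -95, so 5 ramifies.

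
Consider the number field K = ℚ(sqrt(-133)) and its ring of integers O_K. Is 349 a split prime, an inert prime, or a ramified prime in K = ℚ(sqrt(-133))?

Since -133 ≢ 1 mod 4, the ring of integers is ℤ[√-133] with discriminant 4·(-133) = -532.
disc(K) = -532 is not divisible by 349; 349 is unramified.
Legendre symbol by Euler's criterion: (-133/349) ≡ (-133)^174 ≡ 348 (mod 349), i.e. (-133/349) = -1.
Legendre symbol -1 ⇒ 349 is inert.

349 remains inert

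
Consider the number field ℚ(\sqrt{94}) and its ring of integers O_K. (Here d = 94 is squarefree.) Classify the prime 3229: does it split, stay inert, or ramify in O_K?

d = 94 ≡ 2 (mod 4), so O_K = ℤ[√94] and disc(K) = 4d = 376.
disc(K) = 376 is not divisible by 3229; 3229 is unramified.
Legendre symbol by Euler's criterion: (94/3229) ≡ 94^1614 ≡ 1 (mod 3229), i.e. (94/3229) = 1.
(94/3229) = 1, so 3229 splits.

splits completely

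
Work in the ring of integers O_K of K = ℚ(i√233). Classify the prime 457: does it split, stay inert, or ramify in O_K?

-233 mod 4 = 3, hence disc K = 4·(-233) = -932 and O_K = ℤ[√-233].
Since gcd(457, -932) = 1 the prime 457 does not ramify.
(-233/457) = 224^228 mod 457 = 1, giving Legendre symbol 1.
(-233/457) = 1, so 457 splits.

split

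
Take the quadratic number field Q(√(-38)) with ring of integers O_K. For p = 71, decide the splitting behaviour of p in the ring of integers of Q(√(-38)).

remains prime (inert)

-38 mod 4 = 2, hence disc K = 4·(-38) = -152 and O_K = ℤ[√-38].
Since gcd(71, -152) = 1 the prime 71 does not ramify.
Euler's criterion: (-38)^35 mod 71 = 70. Thus (-38|71) = -1.
(-38/71) = -1, so 71 is inert.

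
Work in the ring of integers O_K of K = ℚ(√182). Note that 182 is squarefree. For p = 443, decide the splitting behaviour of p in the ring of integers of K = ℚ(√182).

182 mod 4 = 2, hence disc K = 4·182 = 728 and O_K = ℤ[√182].
disc(K) = 728 is not divisible by 443; 443 is unramified.
(182/443) = 182^221 mod 443 = 1, giving Legendre symbol 1.
Legendre symbol 1 ⇒ 443 is split.

split — (443) = 𝔭₁𝔭₂ with 𝔭₁ ≠ 𝔭₂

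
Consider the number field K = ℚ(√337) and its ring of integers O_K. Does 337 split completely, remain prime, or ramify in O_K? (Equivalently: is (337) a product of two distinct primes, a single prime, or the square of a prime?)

337 mod 4 = 1, hence disc K = 337 and O_K = ℤ[(1+√337)/2].
Ramification test: 337 | 337. The prime 337 ramifies in K.

ramified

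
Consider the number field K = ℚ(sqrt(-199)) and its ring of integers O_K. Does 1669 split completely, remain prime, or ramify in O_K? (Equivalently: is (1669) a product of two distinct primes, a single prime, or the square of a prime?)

inert — (1669) stays prime in O_K

d = -199 ≡ 1 (mod 4), so O_K = ℤ[(1+√-199)/2] and disc(K) = d = -199.
1669 ∤ -199, so 1669 is unramified.
Compute (-199/1669) via Euler: 1470^((1669-1)/2) mod 1669 = 1668, so (-199/1669) = -1.
Legendre symbol -1 ⇒ 1669 is inert.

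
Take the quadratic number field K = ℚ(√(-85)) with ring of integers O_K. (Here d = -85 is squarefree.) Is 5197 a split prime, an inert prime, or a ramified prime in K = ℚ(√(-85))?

Since -85 ≢ 1 mod 4, the ring of integers is ℤ[√-85] with discriminant 4·(-85) = -340.
disc(K) = -340 is not divisible by 5197; 5197 is unramified.
(-85/5197) = 5112^2598 mod 5197 = 1, giving Legendre symbol 1.
d is a quadratic residue mod p, hence 5197 splits in O_K.

splits completely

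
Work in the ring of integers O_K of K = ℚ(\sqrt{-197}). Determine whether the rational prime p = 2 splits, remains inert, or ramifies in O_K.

Since -197 ≢ 1 mod 4, the ring of integers is ℤ[√-197] with discriminant 4·(-197) = -788.
Ramification test: 2 | -788. The prime 2 ramifies in K.

ramified — (2) = 𝔭²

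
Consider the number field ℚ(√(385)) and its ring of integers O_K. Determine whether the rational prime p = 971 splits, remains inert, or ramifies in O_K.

inert

385 mod 4 = 1, hence disc K = 385 and O_K = ℤ[(1+√385)/2].
disc(K) = 385 is not divisible by 971; 971 is unramified.
Legendre symbol by Euler's criterion: (385/971) ≡ 385^485 ≡ 970 (mod 971), i.e. (385/971) = -1.
Legendre symbol -1 ⇒ 971 is inert.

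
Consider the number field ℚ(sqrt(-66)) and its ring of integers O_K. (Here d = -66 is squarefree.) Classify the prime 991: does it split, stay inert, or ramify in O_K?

-66 mod 4 = 2, hence disc K = 4·(-66) = -264 and O_K = ℤ[√-66].
disc(K) = -264 is not divisible by 991; 991 is unramified.
(-66/991) = 925^495 mod 991 = 990, giving Legendre symbol -1.
(-66/991) = -1, so 991 is inert.

inert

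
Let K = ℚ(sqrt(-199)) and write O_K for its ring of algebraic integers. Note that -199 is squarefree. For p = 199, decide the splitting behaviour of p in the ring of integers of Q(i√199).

p ramifies

Since -199 ≡ 1 mod 4, the ring of integers is ℤ[(1+√-199)/2] with discriminant -199.
Ramification test: 199 | -199. The prime 199 ramifies in K.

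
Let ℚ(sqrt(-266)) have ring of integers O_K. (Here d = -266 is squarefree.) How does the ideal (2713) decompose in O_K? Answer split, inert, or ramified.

inert

Since -266 ≢ 1 mod 4, the ring of integers is ℤ[√-266] with discriminant 4·(-266) = -1064.
2713 ∤ -1064, so 2713 is unramified.
Legendre symbol by Euler's criterion: (-266/2713) ≡ (-266)^1356 ≡ 2712 (mod 2713), i.e. (-266/2713) = -1.
Legendre symbol -1 ⇒ 2713 is inert.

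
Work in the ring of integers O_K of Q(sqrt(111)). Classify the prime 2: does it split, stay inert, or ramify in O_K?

2 is ramified

111 mod 4 = 3, hence disc K = 4·111 = 444 and O_K = ℤ[√111].
Ramification test: 2 | 444. The prime 2 ramifies in K.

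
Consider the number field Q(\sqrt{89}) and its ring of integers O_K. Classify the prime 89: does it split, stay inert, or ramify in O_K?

Since 89 ≡ 1 mod 4, the ring of integers is ℤ[(1+√89)/2] with discriminant 89.
disc(K) = 89 = 89·1, so p = 89 is ramified.

ramified — (89) = 𝔭²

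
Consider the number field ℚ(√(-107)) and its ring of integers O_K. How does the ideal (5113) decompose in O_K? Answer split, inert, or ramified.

d = -107 ≡ 1 (mod 4), so O_K = ℤ[(1+√-107)/2] and disc(K) = d = -107.
disc(K) = -107 is not divisible by 5113; 5113 is unramified.
Compute (-107/5113) via Euler: 5006^((5113-1)/2) mod 5113 = 5112, so (-107/5113) = -1.
Legendre symbol -1 ⇒ 5113 is inert.

remains prime (inert)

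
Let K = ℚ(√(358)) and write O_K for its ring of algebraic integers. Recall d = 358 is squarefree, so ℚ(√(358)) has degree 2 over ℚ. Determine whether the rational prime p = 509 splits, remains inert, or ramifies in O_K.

Since 358 ≢ 1 mod 4, the ring of integers is ℤ[√358] with discriminant 4·358 = 1432.
509 ∤ 1432, so 509 is unramified.
(358/509) = 358^254 mod 509 = 508, giving Legendre symbol -1.
Legendre symbol -1 ⇒ 509 is inert.

remains prime (inert)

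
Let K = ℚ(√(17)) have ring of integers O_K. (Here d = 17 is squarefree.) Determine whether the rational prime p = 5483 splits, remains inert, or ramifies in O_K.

17 mod 4 = 1, hence disc K = 17 and O_K = ℤ[(1+√17)/2].
Since gcd(5483, 17) = 1 the prime 5483 does not ramify.
(17/5483) = 17^2741 mod 5483 = 1, giving Legendre symbol 1.
d is a quadratic residue mod p, hence 5483 splits in O_K.

split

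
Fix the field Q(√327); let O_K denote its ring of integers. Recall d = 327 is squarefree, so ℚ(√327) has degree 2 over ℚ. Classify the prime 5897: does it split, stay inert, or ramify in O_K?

d = 327 ≡ 3 (mod 4), so O_K = ℤ[√327] and disc(K) = 4d = 1308.
disc(K) = 1308 is not divisible by 5897; 5897 is unramified.
Legendre symbol by Euler's criterion: (327/5897) ≡ 327^2948 ≡ 1 (mod 5897), i.e. (327/5897) = 1.
Legendre symbol 1 ⇒ 5897 is split.

split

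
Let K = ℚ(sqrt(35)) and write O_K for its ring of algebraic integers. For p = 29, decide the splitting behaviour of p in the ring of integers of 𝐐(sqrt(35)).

d = 35 ≡ 3 (mod 4), so O_K = ℤ[√35] and disc(K) = 4d = 140.
disc(K) = 140 is not divisible by 29; 29 is unramified.
(35/29) = 6^14 mod 29 = 1, giving Legendre symbol 1.
(35/29) = 1, so 29 splits.

p splits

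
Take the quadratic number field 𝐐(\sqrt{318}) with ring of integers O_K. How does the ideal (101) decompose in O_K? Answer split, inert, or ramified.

inert

d = 318 ≡ 2 (mod 4), so O_K = ℤ[√318] and disc(K) = 4d = 1272.
Since gcd(101, 1272) = 1 the prime 101 does not ramify.
Compute (318/101) via Euler: 15^((101-1)/2) mod 101 = 100, so (318/101) = -1.
Legendre symbol -1 ⇒ 101 is inert.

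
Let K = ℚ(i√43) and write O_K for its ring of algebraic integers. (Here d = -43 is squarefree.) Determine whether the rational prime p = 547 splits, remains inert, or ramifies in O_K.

d = -43 ≡ 1 (mod 4), so O_K = ℤ[(1+√-43)/2] and disc(K) = d = -43.
disc(K) = -43 is not divisible by 547; 547 is unramified.
(-43/547) = 504^273 mod 547 = 1, giving Legendre symbol 1.
Legendre symbol 1 ⇒ 547 is split.

547 splits in O_K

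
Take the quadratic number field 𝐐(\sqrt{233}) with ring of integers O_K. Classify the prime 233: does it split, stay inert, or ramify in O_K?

d = 233 ≡ 1 (mod 4), so O_K = ℤ[(1+√233)/2] and disc(K) = d = 233.
Ramification test: 233 | 233. The prime 233 ramifies in K.

ramified — (233) = 𝔭²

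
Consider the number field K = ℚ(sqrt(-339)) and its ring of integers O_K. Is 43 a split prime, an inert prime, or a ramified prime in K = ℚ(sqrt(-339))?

p is inert

-339 mod 4 = 1, hence disc K = -339 and O_K = ℤ[(1+√-339)/2].
Since gcd(43, -339) = 1 the prime 43 does not ramify.
(-339/43) = 5^21 mod 43 = 42, giving Legendre symbol -1.
d is a non-residue mod p, hence 43 remains inert in O_K.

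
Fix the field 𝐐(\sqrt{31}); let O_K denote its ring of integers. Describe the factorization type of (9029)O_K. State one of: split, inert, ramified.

Since 31 ≢ 1 mod 4, the ring of integers is ℤ[√31] with discriminant 4·31 = 124.
Since gcd(9029, 124) = 1 the prime 9029 does not ramify.
Legendre symbol by Euler's criterion: (31/9029) ≡ 31^4514 ≡ 1 (mod 9029), i.e. (31/9029) = 1.
d is a quadratic residue mod p, hence 9029 splits in O_K.

splits completely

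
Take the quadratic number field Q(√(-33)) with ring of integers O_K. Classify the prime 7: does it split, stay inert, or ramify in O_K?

p splits

-33 mod 4 = 3, hence disc K = 4·(-33) = -132 and O_K = ℤ[√-33].
Since gcd(7, -132) = 1 the prime 7 does not ramify.
(-33/7) = 2^3 mod 7 = 1, giving Legendre symbol 1.
Legendre symbol 1 ⇒ 7 is split.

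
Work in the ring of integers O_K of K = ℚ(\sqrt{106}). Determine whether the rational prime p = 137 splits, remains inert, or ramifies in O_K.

106 mod 4 = 2, hence disc K = 4·106 = 424 and O_K = ℤ[√106].
137 ∤ 424, so 137 is unramified.
Legendre symbol by Euler's criterion: (106/137) ≡ 106^68 ≡ 136 (mod 137), i.e. (106/137) = -1.
d is a non-residue mod p, hence 137 remains inert in O_K.

137 remains inert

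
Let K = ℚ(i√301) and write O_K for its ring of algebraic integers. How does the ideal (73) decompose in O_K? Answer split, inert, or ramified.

73 splits in O_K

d = -301 ≡ 3 (mod 4), so O_K = ℤ[√-301] and disc(K) = 4d = -1204.
73 ∤ -1204, so 73 is unramified.
(-301/73) = 64^36 mod 73 = 1, giving Legendre symbol 1.
d is a quadratic residue mod p, hence 73 splits in O_K.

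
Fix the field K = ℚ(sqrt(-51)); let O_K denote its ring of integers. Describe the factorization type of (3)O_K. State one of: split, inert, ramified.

ramified

Since -51 ≡ 1 mod 4, the ring of integers is ℤ[(1+√-51)/2] with discriminant -51.
Ramification test: 3 | -51. The prime 3 ramifies in K.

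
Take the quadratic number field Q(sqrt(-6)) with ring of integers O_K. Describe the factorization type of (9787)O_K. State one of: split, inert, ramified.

d = -6 ≡ 2 (mod 4), so O_K = ℤ[√-6] and disc(K) = 4d = -24.
disc(K) = -24 is not divisible by 9787; 9787 is unramified.
Euler's criterion: (-6)^4893 mod 9787 = 9786. Thus (-6|9787) = -1.
(-6/9787) = -1, so 9787 is inert.

inert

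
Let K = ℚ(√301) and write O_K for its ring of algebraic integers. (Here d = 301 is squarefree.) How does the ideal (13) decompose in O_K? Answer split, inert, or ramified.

301 mod 4 = 1, hence disc K = 301 and O_K = ℤ[(1+√301)/2].
Since gcd(13, 301) = 1 the prime 13 does not ramify.
Euler's criterion: 301^6 mod 13 = 12. Thus (301|13) = -1.
d is a non-residue mod p, hence 13 remains inert in O_K.

inert — (13) stays prime in O_K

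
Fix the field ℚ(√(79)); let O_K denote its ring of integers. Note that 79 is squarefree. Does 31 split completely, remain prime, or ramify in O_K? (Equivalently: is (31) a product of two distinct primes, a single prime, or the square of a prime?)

inert

Since 79 ≢ 1 mod 4, the ring of integers is ℤ[√79] with discriminant 4·79 = 316.
disc(K) = 316 is not divisible by 31; 31 is unramified.
(79/31) = 17^15 mod 31 = 30, giving Legendre symbol -1.
(79/31) = -1, so 31 is inert.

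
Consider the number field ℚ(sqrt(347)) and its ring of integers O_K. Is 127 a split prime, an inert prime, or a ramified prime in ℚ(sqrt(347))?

d = 347 ≡ 3 (mod 4), so O_K = ℤ[√347] and disc(K) = 4d = 1388.
disc(K) = 1388 is not divisible by 127; 127 is unramified.
Euler's criterion: 347^63 mod 127 = 126. Thus (347|127) = -1.
Legendre symbol -1 ⇒ 127 is inert.

inert — (127) stays prime in O_K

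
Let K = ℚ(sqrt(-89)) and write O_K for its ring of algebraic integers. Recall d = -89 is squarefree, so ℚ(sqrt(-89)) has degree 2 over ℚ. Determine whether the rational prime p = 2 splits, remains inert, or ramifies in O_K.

d = -89 ≡ 3 (mod 4), so O_K = ℤ[√-89] and disc(K) = 4d = -356.
Ramification test: 2 | -356. The prime 2 ramifies in K.

2 is ramified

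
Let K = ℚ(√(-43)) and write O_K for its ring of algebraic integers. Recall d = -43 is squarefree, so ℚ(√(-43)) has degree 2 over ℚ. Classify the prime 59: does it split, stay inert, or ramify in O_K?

p splits

-43 mod 4 = 1, hence disc K = -43 and O_K = ℤ[(1+√-43)/2].
Since gcd(59, -43) = 1 the prime 59 does not ramify.
Compute (-43/59) via Euler: 16^((59-1)/2) mod 59 = 1, so (-43/59) = 1.
Legendre symbol 1 ⇒ 59 is split.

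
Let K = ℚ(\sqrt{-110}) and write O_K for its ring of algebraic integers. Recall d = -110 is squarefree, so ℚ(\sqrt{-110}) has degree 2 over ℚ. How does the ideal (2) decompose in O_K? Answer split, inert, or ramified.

ramifies in O_K

-110 mod 4 = 2, hence disc K = 4·(-110) = -440 and O_K = ℤ[√-110].
Ramification test: 2 | -440. The prime 2 ramifies in K.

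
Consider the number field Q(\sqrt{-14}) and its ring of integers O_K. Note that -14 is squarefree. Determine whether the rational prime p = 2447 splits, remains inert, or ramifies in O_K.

split — (2447) = 𝔭₁𝔭₂ with 𝔭₁ ≠ 𝔭₂

d = -14 ≡ 2 (mod 4), so O_K = ℤ[√-14] and disc(K) = 4d = -56.
disc(K) = -56 is not divisible by 2447; 2447 is unramified.
Compute (-14/2447) via Euler: 2433^((2447-1)/2) mod 2447 = 1, so (-14/2447) = 1.
d is a quadratic residue mod p, hence 2447 splits in O_K.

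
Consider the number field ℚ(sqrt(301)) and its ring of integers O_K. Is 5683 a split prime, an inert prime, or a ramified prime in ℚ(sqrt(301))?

301 mod 4 = 1, hence disc K = 301 and O_K = ℤ[(1+√301)/2].
Since gcd(5683, 301) = 1 the prime 5683 does not ramify.
Compute (301/5683) via Euler: 301^((5683-1)/2) mod 5683 = 1, so (301/5683) = 1.
d is a quadratic residue mod p, hence 5683 splits in O_K.

splits completely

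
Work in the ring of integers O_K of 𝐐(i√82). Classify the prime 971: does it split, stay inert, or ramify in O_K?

inert

-82 mod 4 = 2, hence disc K = 4·(-82) = -328 and O_K = ℤ[√-82].
Since gcd(971, -328) = 1 the prime 971 does not ramify.
Euler's criterion: (-82)^485 mod 971 = 970. Thus (-82|971) = -1.
d is a non-residue mod p, hence 971 remains inert in O_K.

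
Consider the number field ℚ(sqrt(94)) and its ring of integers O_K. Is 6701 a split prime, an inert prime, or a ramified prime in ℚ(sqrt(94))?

Since 94 ≢ 1 mod 4, the ring of integers is ℤ[√94] with discriminant 4·94 = 376.
Since gcd(6701, 376) = 1 the prime 6701 does not ramify.
(94/6701) = 94^3350 mod 6701 = 6700, giving Legendre symbol -1.
(94/6701) = -1, so 6701 is inert.

inert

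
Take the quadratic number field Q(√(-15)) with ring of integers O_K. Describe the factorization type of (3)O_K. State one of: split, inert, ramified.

ramified

d = -15 ≡ 1 (mod 4), so O_K = ℤ[(1+√-15)/2] and disc(K) = d = -15.
disc(K) = -15 = 3·(-5), so p = 3 is ramified.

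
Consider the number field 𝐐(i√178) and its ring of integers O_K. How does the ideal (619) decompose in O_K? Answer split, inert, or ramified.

d = -178 ≡ 2 (mod 4), so O_K = ℤ[√-178] and disc(K) = 4d = -712.
619 ∤ -712, so 619 is unramified.
(-178/619) = 441^309 mod 619 = 1, giving Legendre symbol 1.
d is a quadratic residue mod p, hence 619 splits in O_K.

619 splits in O_K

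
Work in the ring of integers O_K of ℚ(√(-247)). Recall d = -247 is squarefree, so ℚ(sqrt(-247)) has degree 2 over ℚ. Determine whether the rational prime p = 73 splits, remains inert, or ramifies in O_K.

p is inert

-247 mod 4 = 1, hence disc K = -247 and O_K = ℤ[(1+√-247)/2].
Since gcd(73, -247) = 1 the prime 73 does not ramify.
Compute (-247/73) via Euler: 45^((73-1)/2) mod 73 = 72, so (-247/73) = -1.
Legendre symbol -1 ⇒ 73 is inert.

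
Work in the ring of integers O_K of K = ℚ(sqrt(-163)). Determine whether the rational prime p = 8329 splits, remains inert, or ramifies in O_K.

split — (8329) = 𝔭₁𝔭₂ with 𝔭₁ ≠ 𝔭₂

Since -163 ≡ 1 mod 4, the ring of integers is ℤ[(1+√-163)/2] with discriminant -163.
Since gcd(8329, -163) = 1 the prime 8329 does not ramify.
Legendre symbol by Euler's criterion: (-163/8329) ≡ (-163)^4164 ≡ 1 (mod 8329), i.e. (-163/8329) = 1.
Legendre symbol 1 ⇒ 8329 is split.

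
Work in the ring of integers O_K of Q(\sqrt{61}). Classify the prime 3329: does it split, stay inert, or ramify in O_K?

d = 61 ≡ 1 (mod 4), so O_K = ℤ[(1+√61)/2] and disc(K) = d = 61.
Since gcd(3329, 61) = 1 the prime 3329 does not ramify.
Euler's criterion: 61^1664 mod 3329 = 3328. Thus (61|3329) = -1.
d is a non-residue mod p, hence 3329 remains inert in O_K.

3329 remains inert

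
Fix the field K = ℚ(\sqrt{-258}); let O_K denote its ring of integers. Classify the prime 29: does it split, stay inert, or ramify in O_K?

Since -258 ≢ 1 mod 4, the ring of integers is ℤ[√-258] with discriminant 4·(-258) = -1032.
29 ∤ -1032, so 29 is unramified.
Compute (-258/29) via Euler: 3^((29-1)/2) mod 29 = 28, so (-258/29) = -1.
Legendre symbol -1 ⇒ 29 is inert.

p is inert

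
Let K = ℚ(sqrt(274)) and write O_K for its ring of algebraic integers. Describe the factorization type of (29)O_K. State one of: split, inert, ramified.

Since 274 ≢ 1 mod 4, the ring of integers is ℤ[√274] with discriminant 4·274 = 1096.
29 ∤ 1096, so 29 is unramified.
Euler's criterion: 274^14 mod 29 = 1. Thus (274|29) = 1.
d is a quadratic residue mod p, hence 29 splits in O_K.

splits completely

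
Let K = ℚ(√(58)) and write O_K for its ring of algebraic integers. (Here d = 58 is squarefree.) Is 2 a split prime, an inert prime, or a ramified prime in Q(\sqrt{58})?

Since 58 ≢ 1 mod 4, the ring of integers is ℤ[√58] with discriminant 4·58 = 232.
Ramification test: 2 | 232. The prime 2 ramifies in K.

2 is ramified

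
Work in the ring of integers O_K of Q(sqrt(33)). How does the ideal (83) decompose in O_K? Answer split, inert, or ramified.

split

33 mod 4 = 1, hence disc K = 33 and O_K = ℤ[(1+√33)/2].
disc(K) = 33 is not divisible by 83; 83 is unramified.
(33/83) = 33^41 mod 83 = 1, giving Legendre symbol 1.
Legendre symbol 1 ⇒ 83 is split.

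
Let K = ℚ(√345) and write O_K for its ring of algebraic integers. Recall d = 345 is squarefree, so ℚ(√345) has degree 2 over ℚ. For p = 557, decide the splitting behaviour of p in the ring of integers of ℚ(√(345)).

345 mod 4 = 1, hence disc K = 345 and O_K = ℤ[(1+√345)/2].
Since gcd(557, 345) = 1 the prime 557 does not ramify.
(345/557) = 345^278 mod 557 = 556, giving Legendre symbol -1.
(345/557) = -1, so 557 is inert.

inert — (557) stays prime in O_K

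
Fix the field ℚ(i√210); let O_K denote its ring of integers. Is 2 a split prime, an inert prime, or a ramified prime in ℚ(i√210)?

2 is ramified

Since -210 ≢ 1 mod 4, the ring of integers is ℤ[√-210] with discriminant 4·(-210) = -840.
disc(K) = -840 = 2·(-420), so p = 2 is ramified.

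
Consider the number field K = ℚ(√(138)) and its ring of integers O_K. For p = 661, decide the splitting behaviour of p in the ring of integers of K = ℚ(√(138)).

Since 138 ≢ 1 mod 4, the ring of integers is ℤ[√138] with discriminant 4·138 = 552.
disc(K) = 552 is not divisible by 661; 661 is unramified.
(138/661) = 138^330 mod 661 = 1, giving Legendre symbol 1.
d is a quadratic residue mod p, hence 661 splits in O_K.

split — (661) = 𝔭₁𝔭₂ with 𝔭₁ ≠ 𝔭₂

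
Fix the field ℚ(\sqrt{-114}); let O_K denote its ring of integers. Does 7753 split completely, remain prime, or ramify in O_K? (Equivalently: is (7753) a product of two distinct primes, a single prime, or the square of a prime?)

splits completely

Since -114 ≢ 1 mod 4, the ring of integers is ℤ[√-114] with discriminant 4·(-114) = -456.
disc(K) = -456 is not divisible by 7753; 7753 is unramified.
(-114/7753) = 7639^3876 mod 7753 = 1, giving Legendre symbol 1.
(-114/7753) = 1, so 7753 splits.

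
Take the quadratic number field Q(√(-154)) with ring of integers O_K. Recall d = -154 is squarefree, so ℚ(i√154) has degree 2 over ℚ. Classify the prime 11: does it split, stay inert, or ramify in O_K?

Since -154 ≢ 1 mod 4, the ring of integers is ℤ[√-154] with discriminant 4·(-154) = -616.
Ramification test: 11 | -616. The prime 11 ramifies in K.

p ramifies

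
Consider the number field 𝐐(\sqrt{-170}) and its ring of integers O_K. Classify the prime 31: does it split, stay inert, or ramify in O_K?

d = -170 ≡ 2 (mod 4), so O_K = ℤ[√-170] and disc(K) = 4d = -680.
31 ∤ -680, so 31 is unramified.
Legendre symbol by Euler's criterion: (-170/31) ≡ (-170)^15 ≡ 1 (mod 31), i.e. (-170/31) = 1.
d is a quadratic residue mod p, hence 31 splits in O_K.

split — (31) = 𝔭₁𝔭₂ with 𝔭₁ ≠ 𝔭₂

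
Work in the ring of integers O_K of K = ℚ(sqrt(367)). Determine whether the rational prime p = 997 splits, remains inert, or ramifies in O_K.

remains prime (inert)

d = 367 ≡ 3 (mod 4), so O_K = ℤ[√367] and disc(K) = 4d = 1468.
997 ∤ 1468, so 997 is unramified.
(367/997) = 367^498 mod 997 = 996, giving Legendre symbol -1.
d is a non-residue mod p, hence 997 remains inert in O_K.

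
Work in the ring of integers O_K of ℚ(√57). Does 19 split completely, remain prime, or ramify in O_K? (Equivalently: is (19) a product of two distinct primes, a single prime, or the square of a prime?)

d = 57 ≡ 1 (mod 4), so O_K = ℤ[(1+√57)/2] and disc(K) = d = 57.
Ramification test: 19 | 57. The prime 19 ramifies in K.

19 is ramified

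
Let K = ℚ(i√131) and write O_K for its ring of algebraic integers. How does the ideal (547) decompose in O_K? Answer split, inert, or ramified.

d = -131 ≡ 1 (mod 4), so O_K = ℤ[(1+√-131)/2] and disc(K) = d = -131.
547 ∤ -131, so 547 is unramified.
Compute (-131/547) via Euler: 416^((547-1)/2) mod 547 = 546, so (-131/547) = -1.
(-131/547) = -1, so 547 is inert.

inert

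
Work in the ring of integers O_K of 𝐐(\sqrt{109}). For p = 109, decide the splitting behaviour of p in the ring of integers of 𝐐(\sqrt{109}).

109 mod 4 = 1, hence disc K = 109 and O_K = ℤ[(1+√109)/2].
Ramification test: 109 | 109. The prime 109 ramifies in K.

109 is ramified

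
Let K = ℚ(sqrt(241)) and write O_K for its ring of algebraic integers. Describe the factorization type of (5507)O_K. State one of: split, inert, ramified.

splits completely

Since 241 ≡ 1 mod 4, the ring of integers is ℤ[(1+√241)/2] with discriminant 241.
5507 ∤ 241, so 5507 is unramified.
Legendre symbol by Euler's criterion: (241/5507) ≡ 241^2753 ≡ 1 (mod 5507), i.e. (241/5507) = 1.
d is a quadratic residue mod p, hence 5507 splits in O_K.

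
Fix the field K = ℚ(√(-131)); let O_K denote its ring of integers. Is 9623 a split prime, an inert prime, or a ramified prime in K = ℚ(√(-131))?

split — (9623) = 𝔭₁𝔭₂ with 𝔭₁ ≠ 𝔭₂

d = -131 ≡ 1 (mod 4), so O_K = ℤ[(1+√-131)/2] and disc(K) = d = -131.
Since gcd(9623, -131) = 1 the prime 9623 does not ramify.
Euler's criterion: (-131)^4811 mod 9623 = 1. Thus (-131|9623) = 1.
(-131/9623) = 1, so 9623 splits.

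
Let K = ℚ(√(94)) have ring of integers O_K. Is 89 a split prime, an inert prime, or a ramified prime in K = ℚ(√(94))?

split

94 mod 4 = 2, hence disc K = 4·94 = 376 and O_K = ℤ[√94].
disc(K) = 376 is not divisible by 89; 89 is unramified.
Compute (94/89) via Euler: 5^((89-1)/2) mod 89 = 1, so (94/89) = 1.
d is a quadratic residue mod p, hence 89 splits in O_K.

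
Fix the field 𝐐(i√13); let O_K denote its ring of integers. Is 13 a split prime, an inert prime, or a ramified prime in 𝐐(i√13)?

p ramifies

Since -13 ≢ 1 mod 4, the ring of integers is ℤ[√-13] with discriminant 4·(-13) = -52.
disc(K) = -52 = 13·(-4), so p = 13 is ramified.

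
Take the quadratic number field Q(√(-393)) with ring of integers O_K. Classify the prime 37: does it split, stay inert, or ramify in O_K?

inert — (37) stays prime in O_K

-393 mod 4 = 3, hence disc K = 4·(-393) = -1572 and O_K = ℤ[√-393].
Since gcd(37, -1572) = 1 the prime 37 does not ramify.
(-393/37) = 14^18 mod 37 = 36, giving Legendre symbol -1.
Legendre symbol -1 ⇒ 37 is inert.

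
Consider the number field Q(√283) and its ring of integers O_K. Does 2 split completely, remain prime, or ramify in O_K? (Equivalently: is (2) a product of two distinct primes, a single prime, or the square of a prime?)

2 is ramified

Since 283 ≢ 1 mod 4, the ring of integers is ℤ[√283] with discriminant 4·283 = 1132.
disc(K) = 1132 = 2·566, so p = 2 is ramified.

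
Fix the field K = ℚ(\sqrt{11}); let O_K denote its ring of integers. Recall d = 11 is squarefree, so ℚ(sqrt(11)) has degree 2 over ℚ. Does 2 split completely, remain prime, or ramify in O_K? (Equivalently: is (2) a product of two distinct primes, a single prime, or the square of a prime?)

11 mod 4 = 3, hence disc K = 4·11 = 44 and O_K = ℤ[√11].
disc(K) = 44 = 2·22, so p = 2 is ramified.

ramified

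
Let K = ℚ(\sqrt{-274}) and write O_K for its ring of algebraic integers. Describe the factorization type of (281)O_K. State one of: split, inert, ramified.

281 splits in O_K

Since -274 ≢ 1 mod 4, the ring of integers is ℤ[√-274] with discriminant 4·(-274) = -1096.
281 ∤ -1096, so 281 is unramified.
Legendre symbol by Euler's criterion: (-274/281) ≡ (-274)^140 ≡ 1 (mod 281), i.e. (-274/281) = 1.
d is a quadratic residue mod p, hence 281 splits in O_K.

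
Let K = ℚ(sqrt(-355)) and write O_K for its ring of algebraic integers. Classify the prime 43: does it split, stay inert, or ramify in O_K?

inert — (43) stays prime in O_K

-355 mod 4 = 1, hence disc K = -355 and O_K = ℤ[(1+√-355)/2].
disc(K) = -355 is not divisible by 43; 43 is unramified.
Compute (-355/43) via Euler: 32^((43-1)/2) mod 43 = 42, so (-355/43) = -1.
Legendre symbol -1 ⇒ 43 is inert.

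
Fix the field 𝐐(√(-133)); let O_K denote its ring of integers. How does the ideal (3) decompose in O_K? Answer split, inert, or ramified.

remains prime (inert)

Since -133 ≢ 1 mod 4, the ring of integers is ℤ[√-133] with discriminant 4·(-133) = -532.
disc(K) = -532 is not divisible by 3; 3 is unramified.
Compute (-133/3) via Euler: 2^((3-1)/2) mod 3 = 2, so (-133/3) = -1.
(-133/3) = -1, so 3 is inert.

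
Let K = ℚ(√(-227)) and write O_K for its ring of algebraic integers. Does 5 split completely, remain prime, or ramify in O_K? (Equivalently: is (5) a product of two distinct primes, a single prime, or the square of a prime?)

Since -227 ≡ 1 mod 4, the ring of integers is ℤ[(1+√-227)/2] with discriminant -227.
Since gcd(5, -227) = 1 the prime 5 does not ramify.
(-227/5) = 3^2 mod 5 = 4, giving Legendre symbol -1.
(-227/5) = -1, so 5 is inert.

p is inert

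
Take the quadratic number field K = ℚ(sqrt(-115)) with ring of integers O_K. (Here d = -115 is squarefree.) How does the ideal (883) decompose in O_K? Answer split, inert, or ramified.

inert

Since -115 ≡ 1 mod 4, the ring of integers is ℤ[(1+√-115)/2] with discriminant -115.
disc(K) = -115 is not divisible by 883; 883 is unramified.
Compute (-115/883) via Euler: 768^((883-1)/2) mod 883 = 882, so (-115/883) = -1.
Legendre symbol -1 ⇒ 883 is inert.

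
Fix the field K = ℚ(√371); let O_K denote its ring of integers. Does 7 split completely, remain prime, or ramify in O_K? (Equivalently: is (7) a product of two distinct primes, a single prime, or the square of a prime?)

ramifies in O_K

Since 371 ≢ 1 mod 4, the ring of integers is ℤ[√371] with discriminant 4·371 = 1484.
7 divides disc(K) = 1484, so 7 ramifies.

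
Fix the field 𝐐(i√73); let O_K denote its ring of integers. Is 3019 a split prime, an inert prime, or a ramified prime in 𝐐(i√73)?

Since -73 ≢ 1 mod 4, the ring of integers is ℤ[√-73] with discriminant 4·(-73) = -292.
Since gcd(3019, -292) = 1 the prime 3019 does not ramify.
(-73/3019) = 2946^1509 mod 3019 = 1, giving Legendre symbol 1.
d is a quadratic residue mod p, hence 3019 splits in O_K.

splits completely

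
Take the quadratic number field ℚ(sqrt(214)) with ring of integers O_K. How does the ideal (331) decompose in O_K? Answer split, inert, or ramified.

p splits

214 mod 4 = 2, hence disc K = 4·214 = 856 and O_K = ℤ[√214].
Since gcd(331, 856) = 1 the prime 331 does not ramify.
Euler's criterion: 214^165 mod 331 = 1. Thus (214|331) = 1.
(214/331) = 1, so 331 splits.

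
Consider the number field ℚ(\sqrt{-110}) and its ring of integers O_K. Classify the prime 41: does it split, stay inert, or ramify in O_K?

remains prime (inert)

-110 mod 4 = 2, hence disc K = 4·(-110) = -440 and O_K = ℤ[√-110].
disc(K) = -440 is not divisible by 41; 41 is unramified.
Compute (-110/41) via Euler: 13^((41-1)/2) mod 41 = 40, so (-110/41) = -1.
Legendre symbol -1 ⇒ 41 is inert.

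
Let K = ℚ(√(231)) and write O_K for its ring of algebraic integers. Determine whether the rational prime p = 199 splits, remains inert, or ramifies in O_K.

d = 231 ≡ 3 (mod 4), so O_K = ℤ[√231] and disc(K) = 4d = 924.
199 ∤ 924, so 199 is unramified.
Compute (231/199) via Euler: 32^((199-1)/2) mod 199 = 1, so (231/199) = 1.
d is a quadratic residue mod p, hence 199 splits in O_K.

p splits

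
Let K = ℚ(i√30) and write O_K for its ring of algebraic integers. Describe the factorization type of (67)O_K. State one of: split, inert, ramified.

splits completely

-30 mod 4 = 2, hence disc K = 4·(-30) = -120 and O_K = ℤ[√-30].
disc(K) = -120 is not divisible by 67; 67 is unramified.
(-30/67) = 37^33 mod 67 = 1, giving Legendre symbol 1.
(-30/67) = 1, so 67 splits.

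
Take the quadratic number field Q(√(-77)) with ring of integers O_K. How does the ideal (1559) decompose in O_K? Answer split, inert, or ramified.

1559 remains inert

d = -77 ≡ 3 (mod 4), so O_K = ℤ[√-77] and disc(K) = 4d = -308.
Since gcd(1559, -308) = 1 the prime 1559 does not ramify.
Legendre symbol by Euler's criterion: (-77/1559) ≡ (-77)^779 ≡ 1558 (mod 1559), i.e. (-77/1559) = -1.
d is a non-residue mod p, hence 1559 remains inert in O_K.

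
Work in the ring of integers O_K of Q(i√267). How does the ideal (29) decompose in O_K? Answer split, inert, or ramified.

-267 mod 4 = 1, hence disc K = -267 and O_K = ℤ[(1+√-267)/2].
Since gcd(29, -267) = 1 the prime 29 does not ramify.
(-267/29) = 23^14 mod 29 = 1, giving Legendre symbol 1.
(-267/29) = 1, so 29 splits.

splits completely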